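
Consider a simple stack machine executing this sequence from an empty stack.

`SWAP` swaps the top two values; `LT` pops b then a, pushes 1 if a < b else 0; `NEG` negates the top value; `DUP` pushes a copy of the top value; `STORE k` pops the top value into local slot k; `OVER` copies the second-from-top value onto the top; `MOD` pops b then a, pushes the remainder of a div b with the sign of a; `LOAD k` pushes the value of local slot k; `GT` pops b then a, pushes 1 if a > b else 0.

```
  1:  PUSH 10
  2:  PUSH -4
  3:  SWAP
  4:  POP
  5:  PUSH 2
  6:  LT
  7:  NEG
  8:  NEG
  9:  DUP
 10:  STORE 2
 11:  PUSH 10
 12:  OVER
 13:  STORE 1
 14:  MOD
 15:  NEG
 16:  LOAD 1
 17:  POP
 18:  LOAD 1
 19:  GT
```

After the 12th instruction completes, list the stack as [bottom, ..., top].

[1, 10, 1]

PUSH 10 : 10
PUSH -4 : 10 -4
SWAP    : -4 10
POP     : -4
PUSH 2  : -4 2
LT      : 1
NEG     : -1
NEG     : 1
DUP     : 1 1
STORE 2 : 1
PUSH 10 : 1 10
OVER    : 1 10 1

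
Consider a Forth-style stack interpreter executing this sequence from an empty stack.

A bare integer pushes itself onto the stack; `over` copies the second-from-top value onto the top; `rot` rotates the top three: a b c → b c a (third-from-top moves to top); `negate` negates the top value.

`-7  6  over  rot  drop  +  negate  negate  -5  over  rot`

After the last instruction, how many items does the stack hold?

-7     : -7
6      : -7 6
over   : -7 6 -7
rot    : 6 -7 -7
drop   : 6 -7
+      : -1
negate : 1
negate : -1
-5     : -1 -5
over   : -1 -5 -1
rot    : -5 -1 -1

3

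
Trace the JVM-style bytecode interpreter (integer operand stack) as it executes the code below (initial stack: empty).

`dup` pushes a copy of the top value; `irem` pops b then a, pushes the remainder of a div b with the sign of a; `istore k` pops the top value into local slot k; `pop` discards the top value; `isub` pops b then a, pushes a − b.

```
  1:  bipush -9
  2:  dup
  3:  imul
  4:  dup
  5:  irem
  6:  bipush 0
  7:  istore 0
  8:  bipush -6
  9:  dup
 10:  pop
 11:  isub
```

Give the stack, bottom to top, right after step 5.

[0]

bipush -9 : -9
dup       : -9 -9
imul      : 81
dup       : 81 81
irem      : 0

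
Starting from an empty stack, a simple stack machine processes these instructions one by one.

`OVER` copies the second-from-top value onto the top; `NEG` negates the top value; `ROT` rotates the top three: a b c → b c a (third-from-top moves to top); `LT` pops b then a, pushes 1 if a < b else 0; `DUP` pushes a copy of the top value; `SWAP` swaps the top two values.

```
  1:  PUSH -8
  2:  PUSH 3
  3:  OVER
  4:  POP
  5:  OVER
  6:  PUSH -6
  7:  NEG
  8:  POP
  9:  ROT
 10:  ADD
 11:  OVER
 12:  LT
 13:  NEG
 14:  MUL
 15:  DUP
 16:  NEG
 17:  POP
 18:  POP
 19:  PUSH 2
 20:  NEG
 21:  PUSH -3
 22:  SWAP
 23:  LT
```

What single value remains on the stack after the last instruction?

1

PUSH -8 : -8
PUSH 3  : -8 3
OVER    : -8 3 -8
POP     : -8 3
OVER    : -8 3 -8
PUSH -6 : -8 3 -8 -6
NEG     : -8 3 -8 6
POP     : -8 3 -8
ROT     : 3 -8 -8
ADD     : 3 -16
OVER    : 3 -16 3
LT      : 3 1
NEG     : 3 -1
MUL     : -3
DUP     : -3 -3
NEG     : -3 3
POP     : -3
POP     : (empty)
PUSH 2  : 2
NEG     : -2
PUSH -3 : -2 -3
SWAP    : -3 -2
LT      : 1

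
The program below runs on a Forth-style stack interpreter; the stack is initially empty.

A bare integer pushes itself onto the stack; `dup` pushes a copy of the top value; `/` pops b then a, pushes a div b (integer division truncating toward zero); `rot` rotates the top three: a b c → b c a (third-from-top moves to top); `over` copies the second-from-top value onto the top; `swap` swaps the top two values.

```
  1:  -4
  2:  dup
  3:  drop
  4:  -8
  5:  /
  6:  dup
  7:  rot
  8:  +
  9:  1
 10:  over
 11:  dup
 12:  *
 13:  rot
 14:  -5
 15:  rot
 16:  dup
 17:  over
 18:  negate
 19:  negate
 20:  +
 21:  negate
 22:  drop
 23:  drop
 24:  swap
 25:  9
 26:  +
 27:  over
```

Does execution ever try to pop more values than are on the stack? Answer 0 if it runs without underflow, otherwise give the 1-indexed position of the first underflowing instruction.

7

-4   → [-4]
dup  → [-4, -4]
drop → [-4]
-8   → [-4, -8]
/    → [0]
dup  → [0, 0]
rot  — needs 3 operands, stack has 2 → underflow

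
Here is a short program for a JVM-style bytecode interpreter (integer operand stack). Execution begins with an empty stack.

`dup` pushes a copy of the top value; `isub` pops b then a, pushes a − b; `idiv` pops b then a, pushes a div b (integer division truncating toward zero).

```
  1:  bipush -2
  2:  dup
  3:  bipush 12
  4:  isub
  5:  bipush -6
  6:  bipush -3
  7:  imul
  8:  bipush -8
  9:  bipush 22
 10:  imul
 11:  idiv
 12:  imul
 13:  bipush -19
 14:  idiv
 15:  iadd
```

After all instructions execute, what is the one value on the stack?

bipush -2   [-2]
dup         [-2, -2]
bipush 12   [-2, -2, 12]
isub        [-2, -14]
bipush -6   [-2, -14, -6]
bipush -3   [-2, -14, -6, -3]
imul        [-2, -14, 18]
bipush -8   [-2, -14, 18, -8]
bipush 22   [-2, -14, 18, -8, 22]
imul        [-2, -14, 18, -176]
idiv        [-2, -14, 0]
imul        [-2, 0]
bipush -19  [-2, 0, -19]
idiv        [-2, 0]
iadd        [-2]

-2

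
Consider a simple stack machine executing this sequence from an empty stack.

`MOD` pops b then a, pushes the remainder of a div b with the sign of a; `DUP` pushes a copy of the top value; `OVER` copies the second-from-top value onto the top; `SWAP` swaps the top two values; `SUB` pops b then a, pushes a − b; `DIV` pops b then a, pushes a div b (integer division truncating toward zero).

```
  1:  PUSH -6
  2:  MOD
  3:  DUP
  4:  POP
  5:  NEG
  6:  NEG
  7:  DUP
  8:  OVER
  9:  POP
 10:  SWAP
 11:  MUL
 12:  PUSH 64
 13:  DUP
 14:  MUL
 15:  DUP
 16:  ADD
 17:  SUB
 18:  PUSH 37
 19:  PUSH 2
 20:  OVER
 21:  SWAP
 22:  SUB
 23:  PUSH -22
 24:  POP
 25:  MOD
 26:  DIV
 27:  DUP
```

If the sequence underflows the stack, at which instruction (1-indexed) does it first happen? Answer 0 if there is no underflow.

PUSH -6 -> [-6]
MOD  — needs 2 operands, stack has 1 → underflow

2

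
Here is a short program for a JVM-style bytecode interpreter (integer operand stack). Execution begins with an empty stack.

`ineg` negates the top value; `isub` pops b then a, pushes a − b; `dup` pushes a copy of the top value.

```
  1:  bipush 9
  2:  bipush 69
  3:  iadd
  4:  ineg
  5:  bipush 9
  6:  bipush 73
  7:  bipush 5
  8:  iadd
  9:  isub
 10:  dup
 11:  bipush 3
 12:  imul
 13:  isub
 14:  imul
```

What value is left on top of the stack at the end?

bipush 9  -> 9
bipush 69 -> 9 69
iadd      -> 78
ineg      -> -78
bipush 9  -> -78 9
bipush 73 -> -78 9 73
bipush 5  -> -78 9 73 5
iadd      -> -78 9 78
isub      -> -78 -69
dup       -> -78 -69 -69
bipush 3  -> -78 -69 -69 3
imul      -> -78 -69 -207
isub      -> -78 138
imul      -> -10764

-10764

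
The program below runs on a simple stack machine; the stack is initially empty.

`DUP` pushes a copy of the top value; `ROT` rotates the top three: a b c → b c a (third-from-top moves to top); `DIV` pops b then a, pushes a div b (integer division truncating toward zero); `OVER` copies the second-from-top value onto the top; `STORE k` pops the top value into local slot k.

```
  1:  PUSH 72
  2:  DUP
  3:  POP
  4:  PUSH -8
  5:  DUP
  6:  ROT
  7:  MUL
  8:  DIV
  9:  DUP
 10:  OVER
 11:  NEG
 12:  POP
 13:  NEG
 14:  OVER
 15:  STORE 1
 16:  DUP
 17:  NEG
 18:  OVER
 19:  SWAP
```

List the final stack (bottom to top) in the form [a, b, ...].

PUSH 72  [72]
DUP      [72, 72]
POP      [72]
PUSH -8  [72, -8]
DUP      [72, -8, -8]
ROT      [-8, -8, 72]
MUL      [-8, -576]
DIV      [0]
DUP      [0, 0]
OVER     [0, 0, 0]
NEG      [0, 0, 0]
POP      [0, 0]
NEG      [0, 0]
OVER     [0, 0, 0]
STORE 1  [0, 0]
DUP      [0, 0, 0]
NEG      [0, 0, 0]
OVER     [0, 0, 0, 0]
SWAP     [0, 0, 0, 0]

[0, 0, 0, 0]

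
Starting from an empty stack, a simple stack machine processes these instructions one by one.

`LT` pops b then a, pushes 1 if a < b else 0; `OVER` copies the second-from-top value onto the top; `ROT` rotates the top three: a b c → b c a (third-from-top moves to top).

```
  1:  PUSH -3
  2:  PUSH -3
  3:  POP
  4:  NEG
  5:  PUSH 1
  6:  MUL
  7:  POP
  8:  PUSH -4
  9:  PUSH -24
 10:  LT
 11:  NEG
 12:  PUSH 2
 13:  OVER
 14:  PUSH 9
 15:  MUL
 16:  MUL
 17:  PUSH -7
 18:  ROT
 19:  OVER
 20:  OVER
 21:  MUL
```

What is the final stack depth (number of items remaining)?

4

PUSH -3  -> [-3]
PUSH -3  -> [-3, -3]
POP      -> [-3]
NEG      -> [3]
PUSH 1   -> [3, 1]
MUL      -> [3]
POP      -> []
PUSH -4  -> [-4]
PUSH -24 -> [-4, -24]
LT       -> [0]
NEG      -> [0]
PUSH 2   -> [0, 2]
OVER     -> [0, 2, 0]
PUSH 9   -> [0, 2, 0, 9]
MUL      -> [0, 2, 0]
MUL      -> [0, 0]
PUSH -7  -> [0, 0, -7]
ROT      -> [0, -7, 0]
OVER     -> [0, -7, 0, -7]
OVER     -> [0, -7, 0, -7, 0]
MUL      -> [0, -7, 0, 0]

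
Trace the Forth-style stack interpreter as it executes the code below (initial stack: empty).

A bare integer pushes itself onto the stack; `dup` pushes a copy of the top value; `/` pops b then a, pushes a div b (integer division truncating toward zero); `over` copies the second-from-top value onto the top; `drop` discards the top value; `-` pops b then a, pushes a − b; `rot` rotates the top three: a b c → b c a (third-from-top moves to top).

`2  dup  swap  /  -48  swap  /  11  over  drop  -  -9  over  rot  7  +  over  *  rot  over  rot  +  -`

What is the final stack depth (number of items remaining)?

2

2     [2]
dup   [2, 2]
swap  [2, 2]
/     [1]
-48   [1, -48]
swap  [-48, 1]
/     [-48]
11    [-48, 11]
over  [-48, 11, -48]
drop  [-48, 11]
-     [-59]
-9    [-59, -9]
over  [-59, -9, -59]
rot   [-9, -59, -59]
7     [-9, -59, -59, 7]
+     [-9, -59, -52]
over  [-9, -59, -52, -59]
*     [-9, -59, 3068]
rot   [-59, 3068, -9]
over  [-59, 3068, -9, 3068]
rot   [-59, -9, 3068, 3068]
+     [-59, -9, 6136]
-     [-59, -6145]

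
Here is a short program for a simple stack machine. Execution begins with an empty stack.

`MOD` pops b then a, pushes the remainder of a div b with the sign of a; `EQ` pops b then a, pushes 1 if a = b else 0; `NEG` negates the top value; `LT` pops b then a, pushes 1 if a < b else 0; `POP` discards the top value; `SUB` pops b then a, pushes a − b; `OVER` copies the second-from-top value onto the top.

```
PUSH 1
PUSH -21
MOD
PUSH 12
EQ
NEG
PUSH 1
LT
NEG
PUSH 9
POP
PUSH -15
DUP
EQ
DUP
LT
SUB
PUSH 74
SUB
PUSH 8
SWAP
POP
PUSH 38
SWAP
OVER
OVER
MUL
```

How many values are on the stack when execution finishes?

PUSH 1   -> 1
PUSH -21 -> 1 -21
MOD      -> 1
PUSH 12  -> 1 12
EQ       -> 0
NEG      -> 0
PUSH 1   -> 0 1
LT       -> 1
NEG      -> -1
PUSH 9   -> -1 9
POP      -> -1
PUSH -15 -> -1 -15
DUP      -> -1 -15 -15
EQ       -> -1 1
DUP      -> -1 1 1
LT       -> -1 0
SUB      -> -1
PUSH 74  -> -1 74
SUB      -> -75
PUSH 8   -> -75 8
SWAP     -> 8 -75
POP      -> 8
PUSH 38  -> 8 38
SWAP     -> 38 8
OVER     -> 38 8 38
OVER     -> 38 8 38 8
MUL      -> 38 8 304

3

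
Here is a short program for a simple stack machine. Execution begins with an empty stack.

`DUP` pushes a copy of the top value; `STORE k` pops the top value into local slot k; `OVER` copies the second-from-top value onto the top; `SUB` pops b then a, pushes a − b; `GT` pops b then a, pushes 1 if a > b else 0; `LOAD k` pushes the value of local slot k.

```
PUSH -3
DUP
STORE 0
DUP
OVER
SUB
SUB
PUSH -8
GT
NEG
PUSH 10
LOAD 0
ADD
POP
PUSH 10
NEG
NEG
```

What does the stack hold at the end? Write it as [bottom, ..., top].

[-1, 10]

PUSH -3  [-3]
DUP      [-3, -3]
STORE 0  [-3]
DUP      [-3, -3]
OVER     [-3, -3, -3]
SUB      [-3, 0]
SUB      [-3]
PUSH -8  [-3, -8]
GT       [1]
NEG      [-1]
PUSH 10  [-1, 10]
LOAD 0   [-1, 10, -3]
ADD      [-1, 7]
POP      [-1]
PUSH 10  [-1, 10]
NEG      [-1, -10]
NEG      [-1, 10]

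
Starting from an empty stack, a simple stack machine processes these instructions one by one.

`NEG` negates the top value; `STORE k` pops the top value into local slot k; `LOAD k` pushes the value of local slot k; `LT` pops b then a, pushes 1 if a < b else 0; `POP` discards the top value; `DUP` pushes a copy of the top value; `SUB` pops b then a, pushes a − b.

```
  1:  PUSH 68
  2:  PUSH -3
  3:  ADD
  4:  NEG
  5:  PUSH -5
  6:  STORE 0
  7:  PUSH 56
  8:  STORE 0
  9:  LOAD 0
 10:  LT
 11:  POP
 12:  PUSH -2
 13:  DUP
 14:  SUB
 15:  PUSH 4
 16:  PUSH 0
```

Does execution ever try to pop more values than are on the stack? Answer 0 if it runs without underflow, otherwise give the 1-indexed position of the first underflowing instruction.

PUSH 68 : [68]
PUSH -3 : [68, -3]
ADD     : [65]
NEG     : [-65]
PUSH -5 : [-65, -5]
STORE 0 : [-65]
PUSH 56 : [-65, 56]
STORE 0 : [-65]
LOAD 0  : [-65, 56]
LT      : [1]
POP     : []
PUSH -2 : [-2]
DUP     : [-2, -2]
SUB     : [0]
PUSH 4  : [0, 4]
PUSH 0  : [0, 4, 0]

0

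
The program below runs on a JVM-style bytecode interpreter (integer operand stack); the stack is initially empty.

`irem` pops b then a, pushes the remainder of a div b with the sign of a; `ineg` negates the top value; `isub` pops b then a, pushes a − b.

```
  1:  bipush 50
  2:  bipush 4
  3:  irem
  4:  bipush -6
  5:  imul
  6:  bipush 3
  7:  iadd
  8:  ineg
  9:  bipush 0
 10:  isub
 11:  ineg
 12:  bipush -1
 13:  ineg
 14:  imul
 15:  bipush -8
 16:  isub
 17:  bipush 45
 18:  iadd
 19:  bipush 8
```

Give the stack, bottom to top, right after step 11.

bipush 50 → 50
bipush 4  → 50 4
irem      → 2
bipush -6 → 2 -6
imul      → -12
bipush 3  → -12 3
iadd      → -9
ineg      → 9
bipush 0  → 9 0
isub      → 9
ineg      → -9

[-9]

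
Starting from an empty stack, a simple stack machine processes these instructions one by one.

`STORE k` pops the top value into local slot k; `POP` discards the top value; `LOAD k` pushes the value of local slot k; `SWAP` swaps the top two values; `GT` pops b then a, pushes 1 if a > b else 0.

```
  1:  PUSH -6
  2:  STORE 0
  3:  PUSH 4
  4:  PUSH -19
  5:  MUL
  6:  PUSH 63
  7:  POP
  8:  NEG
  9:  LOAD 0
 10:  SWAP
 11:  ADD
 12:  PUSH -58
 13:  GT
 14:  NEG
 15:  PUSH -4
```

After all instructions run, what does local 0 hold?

PUSH -6   -6
STORE 0   (empty)
PUSH 4    4
PUSH -19  4 -19
MUL       -76
PUSH 63   -76 63
POP       -76
NEG       76
LOAD 0    76 -6
SWAP      -6 76
ADD       70
PUSH -58  70 -58
GT        1
NEG       -1
PUSH -4   -1 -4

-6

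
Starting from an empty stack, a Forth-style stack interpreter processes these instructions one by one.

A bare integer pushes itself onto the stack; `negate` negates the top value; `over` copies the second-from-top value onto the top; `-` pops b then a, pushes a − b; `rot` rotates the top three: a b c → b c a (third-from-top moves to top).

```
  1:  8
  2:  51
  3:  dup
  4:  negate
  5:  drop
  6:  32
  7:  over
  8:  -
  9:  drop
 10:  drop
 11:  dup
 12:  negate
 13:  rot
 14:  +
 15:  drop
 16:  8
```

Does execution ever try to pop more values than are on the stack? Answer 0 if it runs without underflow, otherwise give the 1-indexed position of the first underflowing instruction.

8       8
51      8 51
dup     8 51 51
negate  8 51 -51
drop    8 51
32      8 51 32
over    8 51 32 51
-       8 51 -19
drop    8 51
drop    8
dup     8 8
negate  8 -8
rot  — needs 3 operands, stack has 2 → underflow

13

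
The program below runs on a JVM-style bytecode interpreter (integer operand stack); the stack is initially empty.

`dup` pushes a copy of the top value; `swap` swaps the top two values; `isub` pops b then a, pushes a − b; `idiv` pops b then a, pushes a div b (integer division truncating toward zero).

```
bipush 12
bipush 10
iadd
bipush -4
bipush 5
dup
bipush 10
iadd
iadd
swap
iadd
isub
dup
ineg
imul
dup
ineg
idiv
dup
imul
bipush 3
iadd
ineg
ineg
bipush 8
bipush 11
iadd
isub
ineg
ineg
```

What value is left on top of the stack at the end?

-15

bipush 12  12
bipush 10  12 10
iadd       22
bipush -4  22 -4
bipush 5   22 -4 5
dup        22 -4 5 5
bipush 10  22 -4 5 5 10
iadd       22 -4 5 15
iadd       22 -4 20
swap       22 20 -4
iadd       22 16
isub       6
dup        6 6
ineg       6 -6
imul       -36
dup        -36 -36
ineg       -36 36
idiv       -1
dup        -1 -1
imul       1
bipush 3   1 3
iadd       4
ineg       -4
ineg       4
bipush 8   4 8
bipush 11  4 8 11
iadd       4 19
isub       -15
ineg       15
ineg       -15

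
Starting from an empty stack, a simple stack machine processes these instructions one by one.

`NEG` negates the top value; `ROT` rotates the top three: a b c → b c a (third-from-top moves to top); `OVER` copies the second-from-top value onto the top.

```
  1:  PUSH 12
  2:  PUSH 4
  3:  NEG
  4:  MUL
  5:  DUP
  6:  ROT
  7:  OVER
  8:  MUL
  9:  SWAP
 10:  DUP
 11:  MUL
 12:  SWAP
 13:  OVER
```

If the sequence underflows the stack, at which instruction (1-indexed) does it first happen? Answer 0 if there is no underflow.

6

PUSH 12 : 12
PUSH 4  : 12 4
NEG     : 12 -4
MUL     : -48
DUP     : -48 -48
ROT  — needs 3 operands, stack has 2 → underflow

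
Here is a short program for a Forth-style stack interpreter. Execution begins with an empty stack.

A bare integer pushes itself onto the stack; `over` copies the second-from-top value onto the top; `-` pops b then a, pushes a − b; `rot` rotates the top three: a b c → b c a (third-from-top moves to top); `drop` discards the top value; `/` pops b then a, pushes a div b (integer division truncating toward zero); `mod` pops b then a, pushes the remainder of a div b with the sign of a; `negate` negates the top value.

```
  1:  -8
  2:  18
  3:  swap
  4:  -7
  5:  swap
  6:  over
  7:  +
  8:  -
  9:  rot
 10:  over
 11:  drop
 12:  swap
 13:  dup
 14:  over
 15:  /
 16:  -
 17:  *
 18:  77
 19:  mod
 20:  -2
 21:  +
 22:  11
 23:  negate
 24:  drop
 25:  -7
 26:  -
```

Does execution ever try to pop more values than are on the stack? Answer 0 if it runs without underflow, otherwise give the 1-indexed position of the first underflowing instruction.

9

-8   -> [-8]
18   -> [-8, 18]
swap -> [18, -8]
-7   -> [18, -8, -7]
swap -> [18, -7, -8]
over -> [18, -7, -8, -7]
+    -> [18, -7, -15]
-    -> [18, 8]
rot  — needs 3 operands, stack has 2 → underflow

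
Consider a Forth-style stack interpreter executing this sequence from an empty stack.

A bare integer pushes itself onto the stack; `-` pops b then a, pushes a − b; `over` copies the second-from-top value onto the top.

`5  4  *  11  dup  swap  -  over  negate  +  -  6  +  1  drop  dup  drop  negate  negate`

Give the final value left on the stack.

46

5      → [5]
4      → [5, 4]
*      → [20]
11     → [20, 11]
dup    → [20, 11, 11]
swap   → [20, 11, 11]
-      → [20, 0]
over   → [20, 0, 20]
negate → [20, 0, -20]
+      → [20, -20]
-      → [40]
6      → [40, 6]
+      → [46]
1      → [46, 1]
drop   → [46]
dup    → [46, 46]
drop   → [46]
negate → [-46]
negate → [46]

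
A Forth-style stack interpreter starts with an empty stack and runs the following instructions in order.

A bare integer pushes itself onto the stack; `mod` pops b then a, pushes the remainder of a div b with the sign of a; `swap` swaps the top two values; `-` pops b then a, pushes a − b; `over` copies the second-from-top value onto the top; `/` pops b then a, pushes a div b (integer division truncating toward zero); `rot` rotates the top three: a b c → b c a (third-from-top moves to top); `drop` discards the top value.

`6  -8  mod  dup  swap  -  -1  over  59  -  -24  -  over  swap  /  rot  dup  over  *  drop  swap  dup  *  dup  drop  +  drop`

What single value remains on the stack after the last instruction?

6    : [6]
-8   : [6, -8]
mod  : [6]
dup  : [6, 6]
swap : [6, 6]
-    : [0]
-1   : [0, -1]
over : [0, -1, 0]
59   : [0, -1, 0, 59]
-    : [0, -1, -59]
-24  : [0, -1, -59, -24]
-    : [0, -1, -35]
over : [0, -1, -35, -1]
swap : [0, -1, -1, -35]
/    : [0, -1, 0]
rot  : [-1, 0, 0]
dup  : [-1, 0, 0, 0]
over : [-1, 0, 0, 0, 0]
*    : [-1, 0, 0, 0]
drop : [-1, 0, 0]
swap : [-1, 0, 0]
dup  : [-1, 0, 0, 0]
*    : [-1, 0, 0]
dup  : [-1, 0, 0, 0]
drop : [-1, 0, 0]
+    : [-1, 0]
drop : [-1]

-1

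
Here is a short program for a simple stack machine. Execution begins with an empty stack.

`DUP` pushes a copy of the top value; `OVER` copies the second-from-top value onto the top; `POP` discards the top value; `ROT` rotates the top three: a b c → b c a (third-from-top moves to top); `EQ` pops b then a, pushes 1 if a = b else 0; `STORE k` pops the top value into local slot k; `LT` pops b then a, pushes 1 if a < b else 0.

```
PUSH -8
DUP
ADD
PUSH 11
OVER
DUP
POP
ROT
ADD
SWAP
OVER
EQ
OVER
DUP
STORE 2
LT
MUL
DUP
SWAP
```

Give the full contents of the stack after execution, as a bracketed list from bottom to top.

[0, 0]

PUSH -8 → -8
DUP     → -8 -8
ADD     → -16
PUSH 11 → -16 11
OVER    → -16 11 -16
DUP     → -16 11 -16 -16
POP     → -16 11 -16
ROT     → 11 -16 -16
ADD     → 11 -32
SWAP    → -32 11
OVER    → -32 11 -32
EQ      → -32 0
OVER    → -32 0 -32
DUP     → -32 0 -32 -32
STORE 2 → -32 0 -32
LT      → -32 0
MUL     → 0
DUP     → 0 0
SWAP    → 0 0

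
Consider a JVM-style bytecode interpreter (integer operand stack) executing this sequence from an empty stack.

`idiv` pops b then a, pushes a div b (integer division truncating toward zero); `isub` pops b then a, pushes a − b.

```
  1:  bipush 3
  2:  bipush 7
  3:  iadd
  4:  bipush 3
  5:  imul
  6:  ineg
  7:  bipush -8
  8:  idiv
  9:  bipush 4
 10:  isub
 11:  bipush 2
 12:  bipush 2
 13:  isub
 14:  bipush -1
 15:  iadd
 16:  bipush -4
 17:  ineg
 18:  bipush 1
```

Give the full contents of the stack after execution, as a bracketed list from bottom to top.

bipush 3  : 3
bipush 7  : 3 7
iadd      : 10
bipush 3  : 10 3
imul      : 30
ineg      : -30
bipush -8 : -30 -8
idiv      : 3
bipush 4  : 3 4
isub      : -1
bipush 2  : -1 2
bipush 2  : -1 2 2
isub      : -1 0
bipush -1 : -1 0 -1
iadd      : -1 -1
bipush -4 : -1 -1 -4
ineg      : -1 -1 4
bipush 1  : -1 -1 4 1

[-1, -1, 4, 1]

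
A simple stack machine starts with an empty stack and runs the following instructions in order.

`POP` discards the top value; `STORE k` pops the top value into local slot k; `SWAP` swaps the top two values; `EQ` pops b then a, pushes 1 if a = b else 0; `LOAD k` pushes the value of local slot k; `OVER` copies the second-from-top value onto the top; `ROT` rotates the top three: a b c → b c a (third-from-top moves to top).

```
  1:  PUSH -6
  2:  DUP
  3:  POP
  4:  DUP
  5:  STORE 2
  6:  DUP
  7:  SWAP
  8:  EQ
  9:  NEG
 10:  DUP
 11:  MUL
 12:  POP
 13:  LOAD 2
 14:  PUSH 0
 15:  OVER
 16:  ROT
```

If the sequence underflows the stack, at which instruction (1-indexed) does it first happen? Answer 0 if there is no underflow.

0

PUSH -6  -6
DUP      -6 -6
POP      -6
DUP      -6 -6
STORE 2  -6
DUP      -6 -6
SWAP     -6 -6
EQ       1
NEG      -1
DUP      -1 -1
MUL      1
POP      (empty)
LOAD 2   -6
PUSH 0   -6 0
OVER     -6 0 -6
ROT      0 -6 -6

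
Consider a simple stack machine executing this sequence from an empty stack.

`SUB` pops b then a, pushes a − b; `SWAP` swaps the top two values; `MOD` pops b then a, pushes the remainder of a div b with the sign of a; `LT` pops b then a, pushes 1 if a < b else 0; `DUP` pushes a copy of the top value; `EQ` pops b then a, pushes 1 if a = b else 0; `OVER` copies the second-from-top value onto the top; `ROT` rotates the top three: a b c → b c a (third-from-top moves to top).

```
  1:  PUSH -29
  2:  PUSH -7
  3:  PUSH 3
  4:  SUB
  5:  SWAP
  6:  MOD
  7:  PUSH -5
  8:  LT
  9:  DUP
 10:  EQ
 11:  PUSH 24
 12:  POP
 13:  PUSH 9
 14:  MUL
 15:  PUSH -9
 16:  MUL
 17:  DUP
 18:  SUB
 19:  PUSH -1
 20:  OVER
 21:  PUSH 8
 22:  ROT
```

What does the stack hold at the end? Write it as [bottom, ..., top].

PUSH -29 -> [-29]
PUSH -7  -> [-29, -7]
PUSH 3   -> [-29, -7, 3]
SUB      -> [-29, -10]
SWAP     -> [-10, -29]
MOD      -> [-10]
PUSH -5  -> [-10, -5]
LT       -> [1]
DUP      -> [1, 1]
EQ       -> [1]
PUSH 24  -> [1, 24]
POP      -> [1]
PUSH 9   -> [1, 9]
MUL      -> [9]
PUSH -9  -> [9, -9]
MUL      -> [-81]
DUP      -> [-81, -81]
SUB      -> [0]
PUSH -1  -> [0, -1]
OVER     -> [0, -1, 0]
PUSH 8   -> [0, -1, 0, 8]
ROT      -> [0, 0, 8, -1]

[0, 0, 8, -1]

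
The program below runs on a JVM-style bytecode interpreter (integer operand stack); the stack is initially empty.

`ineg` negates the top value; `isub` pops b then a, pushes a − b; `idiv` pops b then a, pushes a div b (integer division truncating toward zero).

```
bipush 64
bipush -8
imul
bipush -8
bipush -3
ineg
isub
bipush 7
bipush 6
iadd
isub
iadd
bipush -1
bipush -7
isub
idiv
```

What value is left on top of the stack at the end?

bipush 64 : [64]
bipush -8 : [64, -8]
imul      : [-512]
bipush -8 : [-512, -8]
bipush -3 : [-512, -8, -3]
ineg      : [-512, -8, 3]
isub      : [-512, -11]
bipush 7  : [-512, -11, 7]
bipush 6  : [-512, -11, 7, 6]
iadd      : [-512, -11, 13]
isub      : [-512, -24]
iadd      : [-536]
bipush -1 : [-536, -1]
bipush -7 : [-536, -1, -7]
isub      : [-536, 6]
idiv      : [-89]

-89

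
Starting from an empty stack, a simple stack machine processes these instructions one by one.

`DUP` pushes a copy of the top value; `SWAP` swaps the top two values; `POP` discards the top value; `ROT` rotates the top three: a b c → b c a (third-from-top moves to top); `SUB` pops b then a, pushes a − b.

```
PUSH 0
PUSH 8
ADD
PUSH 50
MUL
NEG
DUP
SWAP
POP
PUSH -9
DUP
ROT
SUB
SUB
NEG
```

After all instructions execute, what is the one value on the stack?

PUSH 0  : [0]
PUSH 8  : [0, 8]
ADD     : [8]
PUSH 50 : [8, 50]
MUL     : [400]
NEG     : [-400]
DUP     : [-400, -400]
SWAP    : [-400, -400]
POP     : [-400]
PUSH -9 : [-400, -9]
DUP     : [-400, -9, -9]
ROT     : [-9, -9, -400]
SUB     : [-9, 391]
SUB     : [-400]
NEG     : [400]

400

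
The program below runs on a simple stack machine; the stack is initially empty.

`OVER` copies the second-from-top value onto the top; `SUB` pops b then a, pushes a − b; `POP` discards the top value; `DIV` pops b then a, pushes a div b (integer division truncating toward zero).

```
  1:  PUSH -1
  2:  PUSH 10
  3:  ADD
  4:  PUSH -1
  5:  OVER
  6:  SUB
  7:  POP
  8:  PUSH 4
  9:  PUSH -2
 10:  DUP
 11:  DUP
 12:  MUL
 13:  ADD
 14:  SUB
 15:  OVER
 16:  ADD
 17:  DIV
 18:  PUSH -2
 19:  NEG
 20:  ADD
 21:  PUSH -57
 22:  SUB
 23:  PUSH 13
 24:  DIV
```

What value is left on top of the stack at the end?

PUSH -1   -1
PUSH 10   -1 10
ADD       9
PUSH -1   9 -1
OVER      9 -1 9
SUB       9 -10
POP       9
PUSH 4    9 4
PUSH -2   9 4 -2
DUP       9 4 -2 -2
DUP       9 4 -2 -2 -2
MUL       9 4 -2 4
ADD       9 4 2
SUB       9 2
OVER      9 2 9
ADD       9 11
DIV       0
PUSH -2   0 -2
NEG       0 2
ADD       2
PUSH -57  2 -57
SUB       59
PUSH 13   59 13
DIV       4

4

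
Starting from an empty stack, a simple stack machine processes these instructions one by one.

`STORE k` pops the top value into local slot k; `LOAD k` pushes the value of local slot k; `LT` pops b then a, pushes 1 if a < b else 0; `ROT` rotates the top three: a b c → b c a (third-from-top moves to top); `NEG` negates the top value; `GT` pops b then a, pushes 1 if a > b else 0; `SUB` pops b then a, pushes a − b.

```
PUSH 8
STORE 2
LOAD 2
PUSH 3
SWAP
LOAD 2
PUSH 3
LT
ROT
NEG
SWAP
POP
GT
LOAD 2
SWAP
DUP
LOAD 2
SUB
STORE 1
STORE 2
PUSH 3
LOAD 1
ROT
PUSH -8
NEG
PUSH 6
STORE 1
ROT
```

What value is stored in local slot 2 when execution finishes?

PUSH 8  : 8
STORE 2 : (empty)
LOAD 2  : 8
PUSH 3  : 8 3
SWAP    : 3 8
LOAD 2  : 3 8 8
PUSH 3  : 3 8 8 3
LT      : 3 8 0
ROT     : 8 0 3
NEG     : 8 0 -3
SWAP    : 8 -3 0
POP     : 8 -3
GT      : 1
LOAD 2  : 1 8
SWAP    : 8 1
DUP     : 8 1 1
LOAD 2  : 8 1 1 8
SUB     : 8 1 -7
STORE 1 : 8 1
STORE 2 : 8
PUSH 3  : 8 3
LOAD 1  : 8 3 -7
ROT     : 3 -7 8
PUSH -8 : 3 -7 8 -8
NEG     : 3 -7 8 8
PUSH 6  : 3 -7 8 8 6
STORE 1 : 3 -7 8 8
ROT     : 3 8 8 -7

1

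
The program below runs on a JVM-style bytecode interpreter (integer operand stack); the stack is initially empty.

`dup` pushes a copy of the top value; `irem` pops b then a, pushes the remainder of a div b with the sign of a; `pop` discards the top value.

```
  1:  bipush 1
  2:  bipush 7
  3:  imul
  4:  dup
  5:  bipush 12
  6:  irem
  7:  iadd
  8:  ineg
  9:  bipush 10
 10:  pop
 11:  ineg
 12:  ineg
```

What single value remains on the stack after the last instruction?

-14

bipush 1  : 1
bipush 7  : 1 7
imul      : 7
dup       : 7 7
bipush 12 : 7 7 12
irem      : 7 7
iadd      : 14
ineg      : -14
bipush 10 : -14 10
pop       : -14
ineg      : 14
ineg      : -14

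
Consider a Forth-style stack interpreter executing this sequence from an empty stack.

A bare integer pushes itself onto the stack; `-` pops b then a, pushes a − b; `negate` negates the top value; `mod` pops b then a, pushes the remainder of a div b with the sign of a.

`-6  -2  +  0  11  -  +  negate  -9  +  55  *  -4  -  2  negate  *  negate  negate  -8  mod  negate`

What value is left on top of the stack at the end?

4

-6      [-6]
-2      [-6, -2]
+       [-8]
0       [-8, 0]
11      [-8, 0, 11]
-       [-8, -11]
+       [-19]
negate  [19]
-9      [19, -9]
+       [10]
55      [10, 55]
*       [550]
-4      [550, -4]
-       [554]
2       [554, 2]
negate  [554, -2]
*       [-1108]
negate  [1108]
negate  [-1108]
-8      [-1108, -8]
mod     [-4]
negate  [4]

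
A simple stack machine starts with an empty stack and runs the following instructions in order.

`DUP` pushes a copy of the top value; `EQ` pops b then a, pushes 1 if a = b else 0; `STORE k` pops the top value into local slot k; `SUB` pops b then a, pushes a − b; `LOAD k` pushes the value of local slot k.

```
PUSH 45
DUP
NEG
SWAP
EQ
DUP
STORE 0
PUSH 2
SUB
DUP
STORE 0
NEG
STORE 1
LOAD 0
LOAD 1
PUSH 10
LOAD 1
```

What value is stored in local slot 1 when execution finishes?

PUSH 45 : [45]
DUP     : [45, 45]
NEG     : [45, -45]
SWAP    : [-45, 45]
EQ      : [0]
DUP     : [0, 0]
STORE 0 : [0]
PUSH 2  : [0, 2]
SUB     : [-2]
DUP     : [-2, -2]
STORE 0 : [-2]
NEG     : [2]
STORE 1 : []
LOAD 0  : [-2]
LOAD 1  : [-2, 2]
PUSH 10 : [-2, 2, 10]
LOAD 1  : [-2, 2, 10, 2]

2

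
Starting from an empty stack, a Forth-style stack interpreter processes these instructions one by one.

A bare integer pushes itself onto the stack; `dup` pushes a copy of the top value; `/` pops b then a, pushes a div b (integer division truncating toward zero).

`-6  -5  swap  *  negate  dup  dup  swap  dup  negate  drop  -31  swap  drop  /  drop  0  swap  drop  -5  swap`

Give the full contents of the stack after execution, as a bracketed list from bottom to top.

[-5, 0]

-6      [-6]
-5      [-6, -5]
swap    [-5, -6]
*       [30]
negate  [-30]
dup     [-30, -30]
dup     [-30, -30, -30]
swap    [-30, -30, -30]
dup     [-30, -30, -30, -30]
negate  [-30, -30, -30, 30]
drop    [-30, -30, -30]
-31     [-30, -30, -30, -31]
swap    [-30, -30, -31, -30]
drop    [-30, -30, -31]
/       [-30, 0]
drop    [-30]
0       [-30, 0]
swap    [0, -30]
drop    [0]
-5      [0, -5]
swap    [-5, 0]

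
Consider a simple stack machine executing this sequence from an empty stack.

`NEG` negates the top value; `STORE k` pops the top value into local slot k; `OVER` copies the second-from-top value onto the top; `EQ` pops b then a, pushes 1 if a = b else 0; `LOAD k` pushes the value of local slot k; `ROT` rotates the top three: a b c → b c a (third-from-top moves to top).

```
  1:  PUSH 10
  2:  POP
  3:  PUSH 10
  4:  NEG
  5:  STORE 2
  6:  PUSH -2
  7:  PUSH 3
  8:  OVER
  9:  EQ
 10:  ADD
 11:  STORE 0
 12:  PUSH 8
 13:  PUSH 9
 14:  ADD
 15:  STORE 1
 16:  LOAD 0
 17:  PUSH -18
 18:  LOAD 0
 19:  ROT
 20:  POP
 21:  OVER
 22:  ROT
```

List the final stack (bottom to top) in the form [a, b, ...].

[-2, -18, -18]

PUSH 10  : [10]
POP      : []
PUSH 10  : [10]
NEG      : [-10]
STORE 2  : []
PUSH -2  : [-2]
PUSH 3   : [-2, 3]
OVER     : [-2, 3, -2]
EQ       : [-2, 0]
ADD      : [-2]
STORE 0  : []
PUSH 8   : [8]
PUSH 9   : [8, 9]
ADD      : [17]
STORE 1  : []
LOAD 0   : [-2]
PUSH -18 : [-2, -18]
LOAD 0   : [-2, -18, -2]
ROT      : [-18, -2, -2]
POP      : [-18, -2]
OVER     : [-18, -2, -18]
ROT      : [-2, -18, -18]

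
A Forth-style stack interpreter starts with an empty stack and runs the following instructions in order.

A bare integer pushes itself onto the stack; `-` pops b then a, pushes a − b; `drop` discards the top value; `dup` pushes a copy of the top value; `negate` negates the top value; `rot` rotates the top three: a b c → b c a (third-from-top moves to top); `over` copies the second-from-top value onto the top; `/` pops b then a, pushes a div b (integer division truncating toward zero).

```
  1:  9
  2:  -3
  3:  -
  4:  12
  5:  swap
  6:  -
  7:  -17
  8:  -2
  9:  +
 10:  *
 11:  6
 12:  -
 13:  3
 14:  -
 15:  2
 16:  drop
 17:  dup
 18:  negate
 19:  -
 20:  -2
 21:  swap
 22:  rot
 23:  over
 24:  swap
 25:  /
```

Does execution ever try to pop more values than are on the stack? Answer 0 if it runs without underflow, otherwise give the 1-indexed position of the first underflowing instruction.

9       [9]
-3      [9, -3]
-       [12]
12      [12, 12]
swap    [12, 12]
-       [0]
-17     [0, -17]
-2      [0, -17, -2]
+       [0, -19]
*       [0]
6       [0, 6]
-       [-6]
3       [-6, 3]
-       [-9]
2       [-9, 2]
drop    [-9]
dup     [-9, -9]
negate  [-9, 9]
-       [-18]
-2      [-18, -2]
swap    [-2, -18]
rot  — needs 3 operands, stack has 2 → underflow

22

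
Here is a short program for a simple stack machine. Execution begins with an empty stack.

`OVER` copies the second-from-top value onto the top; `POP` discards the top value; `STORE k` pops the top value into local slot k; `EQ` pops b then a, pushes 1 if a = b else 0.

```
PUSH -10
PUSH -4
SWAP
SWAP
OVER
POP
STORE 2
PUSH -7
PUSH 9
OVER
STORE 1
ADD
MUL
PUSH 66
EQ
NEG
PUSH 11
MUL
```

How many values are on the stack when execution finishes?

PUSH -10 -> [-10]
PUSH -4  -> [-10, -4]
SWAP     -> [-4, -10]
SWAP     -> [-10, -4]
OVER     -> [-10, -4, -10]
POP      -> [-10, -4]
STORE 2  -> [-10]
PUSH -7  -> [-10, -7]
PUSH 9   -> [-10, -7, 9]
OVER     -> [-10, -7, 9, -7]
STORE 1  -> [-10, -7, 9]
ADD      -> [-10, 2]
MUL      -> [-20]
PUSH 66  -> [-20, 66]
EQ       -> [0]
NEG      -> [0]
PUSH 11  -> [0, 11]
MUL      -> [0]

1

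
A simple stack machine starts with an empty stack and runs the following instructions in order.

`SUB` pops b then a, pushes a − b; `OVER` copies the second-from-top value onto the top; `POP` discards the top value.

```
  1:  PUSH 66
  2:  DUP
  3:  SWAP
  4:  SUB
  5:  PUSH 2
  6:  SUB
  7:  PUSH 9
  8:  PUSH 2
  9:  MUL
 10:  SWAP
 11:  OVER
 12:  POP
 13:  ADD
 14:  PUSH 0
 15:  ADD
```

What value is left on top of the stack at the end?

16

PUSH 66  [66]
DUP      [66, 66]
SWAP     [66, 66]
SUB      [0]
PUSH 2   [0, 2]
SUB      [-2]
PUSH 9   [-2, 9]
PUSH 2   [-2, 9, 2]
MUL      [-2, 18]
SWAP     [18, -2]
OVER     [18, -2, 18]
POP      [18, -2]
ADD      [16]
PUSH 0   [16, 0]
ADD      [16]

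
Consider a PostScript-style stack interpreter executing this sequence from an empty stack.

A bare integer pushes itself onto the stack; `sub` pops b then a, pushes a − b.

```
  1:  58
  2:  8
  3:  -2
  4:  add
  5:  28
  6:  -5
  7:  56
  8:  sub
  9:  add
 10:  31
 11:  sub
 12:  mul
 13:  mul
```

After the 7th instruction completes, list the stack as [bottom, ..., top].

58  → 58
8   → 58 8
-2  → 58 8 -2
add → 58 6
28  → 58 6 28
-5  → 58 6 28 -5
56  → 58 6 28 -5 56

[58, 6, 28, -5, 56]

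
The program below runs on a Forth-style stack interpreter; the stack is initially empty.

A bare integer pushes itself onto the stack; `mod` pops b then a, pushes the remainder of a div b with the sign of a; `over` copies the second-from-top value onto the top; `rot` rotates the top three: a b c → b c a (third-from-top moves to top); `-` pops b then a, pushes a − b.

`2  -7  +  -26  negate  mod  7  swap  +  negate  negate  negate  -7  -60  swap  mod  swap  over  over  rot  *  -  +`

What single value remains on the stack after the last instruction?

-12

2      -> [2]
-7     -> [2, -7]
+      -> [-5]
-26    -> [-5, -26]
negate -> [-5, 26]
mod    -> [-5]
7      -> [-5, 7]
swap   -> [7, -5]
+      -> [2]
negate -> [-2]
negate -> [2]
negate -> [-2]
-7     -> [-2, -7]
-60    -> [-2, -7, -60]
swap   -> [-2, -60, -7]
mod    -> [-2, -4]
swap   -> [-4, -2]
over   -> [-4, -2, -4]
over   -> [-4, -2, -4, -2]
rot    -> [-4, -4, -2, -2]
*      -> [-4, -4, 4]
-      -> [-4, -8]
+      -> [-12]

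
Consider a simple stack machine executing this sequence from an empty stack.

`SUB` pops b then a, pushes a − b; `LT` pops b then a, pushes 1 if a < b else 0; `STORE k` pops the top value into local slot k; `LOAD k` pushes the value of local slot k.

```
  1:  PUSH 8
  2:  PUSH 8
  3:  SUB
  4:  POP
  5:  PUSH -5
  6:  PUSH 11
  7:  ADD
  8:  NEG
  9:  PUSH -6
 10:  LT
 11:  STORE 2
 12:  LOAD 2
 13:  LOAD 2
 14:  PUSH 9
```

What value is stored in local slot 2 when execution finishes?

0

PUSH 8  -> [8]
PUSH 8  -> [8, 8]
SUB     -> [0]
POP     -> []
PUSH -5 -> [-5]
PUSH 11 -> [-5, 11]
ADD     -> [6]
NEG     -> [-6]
PUSH -6 -> [-6, -6]
LT      -> [0]
STORE 2 -> []
LOAD 2  -> [0]
LOAD 2  -> [0, 0]
PUSH 9  -> [0, 0, 9]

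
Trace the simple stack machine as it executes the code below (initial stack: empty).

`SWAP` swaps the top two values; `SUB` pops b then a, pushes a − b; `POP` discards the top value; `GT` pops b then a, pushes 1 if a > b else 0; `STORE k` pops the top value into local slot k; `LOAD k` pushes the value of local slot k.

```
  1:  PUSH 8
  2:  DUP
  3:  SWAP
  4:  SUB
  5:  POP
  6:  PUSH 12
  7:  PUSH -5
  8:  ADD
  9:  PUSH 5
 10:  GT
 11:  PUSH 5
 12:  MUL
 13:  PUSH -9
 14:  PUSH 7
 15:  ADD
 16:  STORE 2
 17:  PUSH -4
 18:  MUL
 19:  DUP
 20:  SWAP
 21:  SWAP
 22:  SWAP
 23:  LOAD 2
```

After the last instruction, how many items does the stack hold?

PUSH 8   8
DUP      8 8
SWAP     8 8
SUB      0
POP      (empty)
PUSH 12  12
PUSH -5  12 -5
ADD      7
PUSH 5   7 5
GT       1
PUSH 5   1 5
MUL      5
PUSH -9  5 -9
PUSH 7   5 -9 7
ADD      5 -2
STORE 2  5
PUSH -4  5 -4
MUL      -20
DUP      -20 -20
SWAP     -20 -20
SWAP     -20 -20
SWAP     -20 -20
LOAD 2   -20 -20 -2

3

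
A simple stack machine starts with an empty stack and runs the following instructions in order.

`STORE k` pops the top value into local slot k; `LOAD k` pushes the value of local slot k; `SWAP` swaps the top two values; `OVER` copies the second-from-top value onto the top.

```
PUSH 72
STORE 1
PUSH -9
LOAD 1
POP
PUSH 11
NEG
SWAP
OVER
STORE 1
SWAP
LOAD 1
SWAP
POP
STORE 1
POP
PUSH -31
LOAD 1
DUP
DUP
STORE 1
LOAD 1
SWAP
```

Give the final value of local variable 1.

PUSH 72  → [72]
STORE 1  → []
PUSH -9  → [-9]
LOAD 1   → [-9, 72]
POP      → [-9]
PUSH 11  → [-9, 11]
NEG      → [-9, -11]
SWAP     → [-11, -9]
OVER     → [-11, -9, -11]
STORE 1  → [-11, -9]
SWAP     → [-9, -11]
LOAD 1   → [-9, -11, -11]
SWAP     → [-9, -11, -11]
POP      → [-9, -11]
STORE 1  → [-9]
POP      → []
PUSH -31 → [-31]
LOAD 1   → [-31, -11]
DUP      → [-31, -11, -11]
DUP      → [-31, -11, -11, -11]
STORE 1  → [-31, -11, -11]
LOAD 1   → [-31, -11, -11, -11]
SWAP     → [-31, -11, -11, -11]

-11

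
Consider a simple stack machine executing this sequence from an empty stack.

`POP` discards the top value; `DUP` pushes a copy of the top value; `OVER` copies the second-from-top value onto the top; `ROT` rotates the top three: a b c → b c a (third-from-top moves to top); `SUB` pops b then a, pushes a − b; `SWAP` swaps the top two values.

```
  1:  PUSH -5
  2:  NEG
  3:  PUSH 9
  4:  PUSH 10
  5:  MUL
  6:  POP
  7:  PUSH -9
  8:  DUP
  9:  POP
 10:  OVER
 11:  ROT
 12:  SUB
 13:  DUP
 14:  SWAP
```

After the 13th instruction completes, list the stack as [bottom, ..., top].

PUSH -5 : [-5]
NEG     : [5]
PUSH 9  : [5, 9]
PUSH 10 : [5, 9, 10]
MUL     : [5, 90]
POP     : [5]
PUSH -9 : [5, -9]
DUP     : [5, -9, -9]
POP     : [5, -9]
OVER    : [5, -9, 5]
ROT     : [-9, 5, 5]
SUB     : [-9, 0]
DUP     : [-9, 0, 0]

[-9, 0, 0]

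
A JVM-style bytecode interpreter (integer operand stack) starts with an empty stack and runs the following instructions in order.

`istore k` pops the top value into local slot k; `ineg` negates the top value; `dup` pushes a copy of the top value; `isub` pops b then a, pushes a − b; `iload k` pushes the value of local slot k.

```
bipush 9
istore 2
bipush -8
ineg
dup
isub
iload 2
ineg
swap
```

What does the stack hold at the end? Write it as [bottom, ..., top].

bipush 9  → 9
istore 2  → (empty)
bipush -8 → -8
ineg      → 8
dup       → 8 8
isub      → 0
iload 2   → 0 9
ineg      → 0 -9
swap      → -9 0

[-9, 0]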